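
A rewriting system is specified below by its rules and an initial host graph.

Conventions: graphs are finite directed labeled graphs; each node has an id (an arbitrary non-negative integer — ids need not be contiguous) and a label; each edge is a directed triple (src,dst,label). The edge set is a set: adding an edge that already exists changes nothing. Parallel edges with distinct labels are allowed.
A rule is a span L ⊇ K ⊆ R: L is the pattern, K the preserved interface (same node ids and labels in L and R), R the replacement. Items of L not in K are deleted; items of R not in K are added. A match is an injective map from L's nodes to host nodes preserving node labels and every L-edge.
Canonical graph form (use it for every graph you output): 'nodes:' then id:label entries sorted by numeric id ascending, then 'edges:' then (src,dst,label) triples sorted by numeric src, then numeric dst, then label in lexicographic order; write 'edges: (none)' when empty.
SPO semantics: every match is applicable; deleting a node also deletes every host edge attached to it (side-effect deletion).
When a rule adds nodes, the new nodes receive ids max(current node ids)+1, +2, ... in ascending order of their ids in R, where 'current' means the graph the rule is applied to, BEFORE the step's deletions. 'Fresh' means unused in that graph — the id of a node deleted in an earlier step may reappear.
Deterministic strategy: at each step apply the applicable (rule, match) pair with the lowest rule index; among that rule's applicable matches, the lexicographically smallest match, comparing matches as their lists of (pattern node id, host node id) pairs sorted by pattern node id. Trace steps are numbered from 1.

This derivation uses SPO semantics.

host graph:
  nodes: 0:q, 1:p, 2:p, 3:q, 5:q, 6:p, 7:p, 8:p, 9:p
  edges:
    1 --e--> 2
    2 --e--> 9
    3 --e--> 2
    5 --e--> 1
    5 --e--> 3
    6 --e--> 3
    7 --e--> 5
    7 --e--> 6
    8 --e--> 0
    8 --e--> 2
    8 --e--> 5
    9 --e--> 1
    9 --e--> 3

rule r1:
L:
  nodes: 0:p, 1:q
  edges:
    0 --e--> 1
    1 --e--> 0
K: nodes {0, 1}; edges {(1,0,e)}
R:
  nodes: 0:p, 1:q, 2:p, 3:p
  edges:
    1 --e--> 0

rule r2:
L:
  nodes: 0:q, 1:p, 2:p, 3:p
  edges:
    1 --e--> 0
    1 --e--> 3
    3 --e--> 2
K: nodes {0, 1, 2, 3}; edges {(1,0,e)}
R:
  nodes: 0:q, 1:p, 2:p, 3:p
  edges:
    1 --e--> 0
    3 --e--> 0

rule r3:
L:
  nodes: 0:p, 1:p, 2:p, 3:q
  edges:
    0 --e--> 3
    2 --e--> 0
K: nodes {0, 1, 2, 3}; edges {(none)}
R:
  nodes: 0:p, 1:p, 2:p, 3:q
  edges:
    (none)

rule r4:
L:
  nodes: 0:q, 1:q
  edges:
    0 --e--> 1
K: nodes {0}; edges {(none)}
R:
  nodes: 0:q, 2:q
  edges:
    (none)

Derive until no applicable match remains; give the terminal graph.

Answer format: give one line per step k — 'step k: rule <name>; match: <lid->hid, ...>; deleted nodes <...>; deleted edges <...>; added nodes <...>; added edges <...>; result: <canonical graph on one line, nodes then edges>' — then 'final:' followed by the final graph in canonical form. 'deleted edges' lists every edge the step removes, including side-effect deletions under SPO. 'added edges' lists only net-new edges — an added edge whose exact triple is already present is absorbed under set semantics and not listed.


step 1: rule r2; match: 0->0, 1->8, 2->9, 3->2; deleted nodes (none); deleted edges (2,9,e); (8,2,e); added nodes (none); added edges (2,0,e); result: nodes: 0:q, 1:p, 2:p, 3:q, 5:q, 6:p, 7:p, 8:p, 9:p edges: (1,2,e); (2,0,e); (3,2,e); (5,1,e); (5,3,e); (6,3,e); (7,5,e); (7,6,e); (8,0,e); (8,5,e); (9,1,e); (9,3,e)
step 2: rule r2; match: 0->3, 1->9, 2->2, 3->1; deleted nodes (none); deleted edges (1,2,e); (9,1,e); added nodes (none); added edges (1,3,e); result: nodes: 0:q, 1:p, 2:p, 3:q, 5:q, 6:p, 7:p, 8:p, 9:p edges: (1,3,e); (2,0,e); (3,2,e); (5,1,e); (5,3,e); (6,3,e); (7,5,e); (7,6,e); (8,0,e); (8,5,e); (9,3,e)
step 3: rule r3; match: 0->6, 1->1, 2->7, 3->3; deleted nodes (none); deleted edges (6,3,e); (7,6,e); added nodes (none); added edges (none); result: nodes: 0:q, 1:p, 2:p, 3:q, 5:q, 6:p, 7:p, 8:p, 9:p edges: (1,3,e); (2,0,e); (3,2,e); (5,1,e); (5,3,e); (7,5,e); (8,0,e); (8,5,e); (9,3,e)
step 4: rule r4; match: 0->5, 1->3; deleted nodes 3; deleted edges (1,3,e); (3,2,e); (5,3,e); (9,3,e); added nodes 10; added edges (none); result: nodes: 0:q, 1:p, 2:p, 5:q, 6:p, 7:p, 8:p, 9:p, 10:q edges: (2,0,e); (5,1,e); (7,5,e); (8,0,e); (8,5,e)
final:
nodes: 0:q, 1:p, 2:p, 5:q, 6:p, 7:p, 8:p, 9:p, 10:q
edges: (2,0,e); (5,1,e); (7,5,e); (8,0,e); (8,5,e)


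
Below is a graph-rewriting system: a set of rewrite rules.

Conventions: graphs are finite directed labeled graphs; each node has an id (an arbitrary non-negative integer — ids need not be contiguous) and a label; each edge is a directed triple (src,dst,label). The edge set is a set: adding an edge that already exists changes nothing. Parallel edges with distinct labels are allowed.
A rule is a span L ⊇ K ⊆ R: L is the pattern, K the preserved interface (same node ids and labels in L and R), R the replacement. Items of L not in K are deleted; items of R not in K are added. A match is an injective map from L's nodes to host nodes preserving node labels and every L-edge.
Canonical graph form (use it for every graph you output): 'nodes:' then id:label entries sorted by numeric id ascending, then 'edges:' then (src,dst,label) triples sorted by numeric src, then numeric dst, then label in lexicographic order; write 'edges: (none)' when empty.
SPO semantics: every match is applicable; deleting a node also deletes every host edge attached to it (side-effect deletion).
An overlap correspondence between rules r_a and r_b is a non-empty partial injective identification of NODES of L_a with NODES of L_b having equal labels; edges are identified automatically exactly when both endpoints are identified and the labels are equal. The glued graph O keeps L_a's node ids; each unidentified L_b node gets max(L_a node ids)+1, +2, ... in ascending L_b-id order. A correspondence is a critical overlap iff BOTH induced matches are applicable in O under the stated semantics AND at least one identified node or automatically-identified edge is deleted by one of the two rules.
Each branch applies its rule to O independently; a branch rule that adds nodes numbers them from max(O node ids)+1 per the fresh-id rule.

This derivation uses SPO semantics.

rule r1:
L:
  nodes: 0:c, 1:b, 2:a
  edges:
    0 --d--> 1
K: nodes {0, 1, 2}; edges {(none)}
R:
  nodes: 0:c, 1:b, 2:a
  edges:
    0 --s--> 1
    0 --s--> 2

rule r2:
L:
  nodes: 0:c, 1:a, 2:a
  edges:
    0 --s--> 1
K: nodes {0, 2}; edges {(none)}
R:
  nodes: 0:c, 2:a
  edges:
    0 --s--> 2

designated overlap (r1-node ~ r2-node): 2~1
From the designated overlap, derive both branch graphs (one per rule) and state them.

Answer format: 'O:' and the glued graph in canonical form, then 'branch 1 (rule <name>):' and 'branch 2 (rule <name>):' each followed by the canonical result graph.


O:
nodes: 0:c, 1:b, 2:a, 3:c, 4:a
edges: (0,1,d); (3,2,s)
branch 1 (rule r1):
nodes: 0:c, 1:b, 2:a, 3:c, 4:a
edges: (0,1,s); (0,2,s); (3,2,s)
branch 2 (rule r2):
nodes: 0:c, 1:b, 3:c, 4:a
edges: (0,1,d); (3,4,s)


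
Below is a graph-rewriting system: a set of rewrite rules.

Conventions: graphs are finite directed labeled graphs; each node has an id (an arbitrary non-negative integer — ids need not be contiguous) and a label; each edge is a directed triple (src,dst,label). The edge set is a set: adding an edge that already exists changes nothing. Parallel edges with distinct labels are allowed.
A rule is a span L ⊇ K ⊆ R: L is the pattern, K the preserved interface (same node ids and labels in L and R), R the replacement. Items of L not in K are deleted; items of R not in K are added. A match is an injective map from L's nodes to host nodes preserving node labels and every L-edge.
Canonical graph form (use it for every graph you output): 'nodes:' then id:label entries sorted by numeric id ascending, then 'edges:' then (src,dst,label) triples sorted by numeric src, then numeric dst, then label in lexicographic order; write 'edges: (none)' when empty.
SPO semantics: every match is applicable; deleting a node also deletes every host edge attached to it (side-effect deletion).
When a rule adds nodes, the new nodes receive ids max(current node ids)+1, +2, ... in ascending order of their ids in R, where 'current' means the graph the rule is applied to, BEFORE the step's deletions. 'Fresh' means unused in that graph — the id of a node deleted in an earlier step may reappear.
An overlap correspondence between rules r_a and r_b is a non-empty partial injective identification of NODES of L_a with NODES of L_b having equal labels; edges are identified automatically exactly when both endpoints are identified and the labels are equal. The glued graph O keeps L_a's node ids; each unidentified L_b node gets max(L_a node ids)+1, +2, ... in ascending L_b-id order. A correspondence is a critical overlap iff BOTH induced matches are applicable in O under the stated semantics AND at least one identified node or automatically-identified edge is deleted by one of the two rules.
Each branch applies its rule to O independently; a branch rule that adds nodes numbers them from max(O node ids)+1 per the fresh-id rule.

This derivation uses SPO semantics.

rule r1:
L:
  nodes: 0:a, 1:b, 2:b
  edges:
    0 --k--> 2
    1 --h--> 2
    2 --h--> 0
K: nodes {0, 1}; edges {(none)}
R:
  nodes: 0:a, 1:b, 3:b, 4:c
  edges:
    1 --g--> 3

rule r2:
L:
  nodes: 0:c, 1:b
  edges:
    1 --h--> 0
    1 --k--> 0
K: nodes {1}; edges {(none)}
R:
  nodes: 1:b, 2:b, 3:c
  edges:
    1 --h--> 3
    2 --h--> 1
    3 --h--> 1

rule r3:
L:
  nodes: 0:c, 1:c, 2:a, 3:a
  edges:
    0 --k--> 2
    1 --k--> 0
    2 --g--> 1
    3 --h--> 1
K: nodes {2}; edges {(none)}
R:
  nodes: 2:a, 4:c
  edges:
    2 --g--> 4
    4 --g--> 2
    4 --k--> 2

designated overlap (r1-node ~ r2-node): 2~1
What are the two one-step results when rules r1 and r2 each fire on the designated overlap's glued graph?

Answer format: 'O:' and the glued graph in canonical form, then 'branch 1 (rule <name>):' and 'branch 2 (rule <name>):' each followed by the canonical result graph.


O:
nodes: 0:a, 1:b, 2:b, 3:c
edges: (0,2,k); (1,2,h); (2,0,h); (2,3,h); (2,3,k)
branch 1 (rule r1):
nodes: 0:a, 1:b, 3:c, 4:b, 5:c
edges: (1,4,g)
branch 2 (rule r2):
nodes: 0:a, 1:b, 2:b, 4:b, 5:c
edges: (0,2,k); (1,2,h); (2,0,h); (2,5,h); (4,2,h); (5,2,h)


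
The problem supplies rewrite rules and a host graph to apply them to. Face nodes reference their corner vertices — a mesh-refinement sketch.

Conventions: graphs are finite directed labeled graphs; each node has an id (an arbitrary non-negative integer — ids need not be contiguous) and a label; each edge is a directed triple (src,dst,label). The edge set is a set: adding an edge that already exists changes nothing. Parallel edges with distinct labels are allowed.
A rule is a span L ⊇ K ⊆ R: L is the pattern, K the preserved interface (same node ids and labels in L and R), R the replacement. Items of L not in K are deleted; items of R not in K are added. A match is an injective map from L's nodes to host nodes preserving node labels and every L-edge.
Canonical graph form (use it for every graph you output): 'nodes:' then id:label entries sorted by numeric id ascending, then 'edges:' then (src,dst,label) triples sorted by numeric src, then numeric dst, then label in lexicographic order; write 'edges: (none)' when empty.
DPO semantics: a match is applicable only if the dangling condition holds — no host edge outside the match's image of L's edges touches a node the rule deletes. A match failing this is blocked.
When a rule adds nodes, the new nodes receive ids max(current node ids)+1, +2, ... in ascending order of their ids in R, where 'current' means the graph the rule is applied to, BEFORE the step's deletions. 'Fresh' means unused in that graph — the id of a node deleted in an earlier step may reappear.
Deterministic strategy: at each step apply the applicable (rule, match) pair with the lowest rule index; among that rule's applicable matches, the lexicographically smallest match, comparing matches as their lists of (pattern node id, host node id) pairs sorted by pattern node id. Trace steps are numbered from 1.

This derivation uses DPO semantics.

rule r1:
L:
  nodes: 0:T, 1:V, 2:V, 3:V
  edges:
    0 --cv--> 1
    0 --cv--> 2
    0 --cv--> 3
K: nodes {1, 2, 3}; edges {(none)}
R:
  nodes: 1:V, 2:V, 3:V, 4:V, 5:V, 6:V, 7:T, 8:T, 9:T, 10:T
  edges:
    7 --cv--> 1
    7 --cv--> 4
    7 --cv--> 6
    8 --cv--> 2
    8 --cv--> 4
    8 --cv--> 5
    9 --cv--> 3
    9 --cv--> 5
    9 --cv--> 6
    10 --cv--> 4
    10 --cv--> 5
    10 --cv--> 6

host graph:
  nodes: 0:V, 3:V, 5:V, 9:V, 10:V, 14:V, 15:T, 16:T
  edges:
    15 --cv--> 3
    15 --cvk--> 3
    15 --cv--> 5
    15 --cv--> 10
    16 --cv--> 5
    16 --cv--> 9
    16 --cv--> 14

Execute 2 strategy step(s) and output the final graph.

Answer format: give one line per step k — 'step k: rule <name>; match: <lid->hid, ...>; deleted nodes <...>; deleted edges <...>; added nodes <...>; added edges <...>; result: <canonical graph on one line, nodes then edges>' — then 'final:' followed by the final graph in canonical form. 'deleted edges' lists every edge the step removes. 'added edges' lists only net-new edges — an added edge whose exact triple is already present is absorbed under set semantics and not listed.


step 1: rule r1; match: 0->16, 1->5, 2->9, 3->14; deleted nodes 16; deleted edges (16,5,cv); (16,9,cv); (16,14,cv); added nodes 17, 18, 19, 20, 21, 22, 23; added edges (20,5,cv); (20,17,cv); (20,19,cv); (21,9,cv); (21,17,cv); (21,18,cv); (22,14,cv); (22,18,cv); (22,19,cv); (23,17,cv); (23,18,cv); (23,19,cv); result: nodes: 0:V, 3:V, 5:V, 9:V, 10:V, 14:V, 15:T, 17:V, 18:V, 19:V, 20:T, 21:T, 22:T, 23:T edges: (15,3,cv); (15,3,cvk); (15,5,cv); (15,10,cv); (20,5,cv); (20,17,cv); (20,19,cv); (21,9,cv); (21,17,cv); (21,18,cv); (22,14,cv); (22,18,cv); (22,19,cv); (23,17,cv); (23,18,cv); (23,19,cv)
step 2: rule r1; match: 0->20, 1->5, 2->17, 3->19; deleted nodes 20; deleted edges (20,5,cv); (20,17,cv); (20,19,cv); added nodes 24, 25, 26, 27, 28, 29, 30; added edges (27,5,cv); (27,24,cv); (27,26,cv); (28,17,cv); (28,24,cv); (28,25,cv); (29,19,cv); (29,25,cv); (29,26,cv); (30,24,cv); (30,25,cv); (30,26,cv); result: nodes: 0:V, 3:V, 5:V, 9:V, 10:V, 14:V, 15:T, 17:V, 18:V, 19:V, 21:T, 22:T, 23:T, 24:V, 25:V, 26:V, 27:T, 28:T, 29:T, 30:T edges: (15,3,cv); (15,3,cvk); (15,5,cv); (15,10,cv); (21,9,cv); (21,17,cv); (21,18,cv); (22,14,cv); (22,18,cv); (22,19,cv); (23,17,cv); (23,18,cv); (23,19,cv); (27,5,cv); (27,24,cv); (27,26,cv); (28,17,cv); (28,24,cv); (28,25,cv); (29,19,cv); (29,25,cv); (29,26,cv); (30,24,cv); (30,25,cv); (30,26,cv)
final:
nodes: 0:V, 3:V, 5:V, 9:V, 10:V, 14:V, 15:T, 17:V, 18:V, 19:V, 21:T, 22:T, 23:T, 24:V, 25:V, 26:V, 27:T, 28:T, 29:T, 30:T
edges: (15,3,cv); (15,3,cvk); (15,5,cv); (15,10,cv); (21,9,cv); (21,17,cv); (21,18,cv); (22,14,cv); (22,18,cv); (22,19,cv); (23,17,cv); (23,18,cv); (23,19,cv); (27,5,cv); (27,24,cv); (27,26,cv); (28,17,cv); (28,24,cv); (28,25,cv); (29,19,cv); (29,25,cv); (29,26,cv); (30,24,cv); (30,25,cv); (30,26,cv)


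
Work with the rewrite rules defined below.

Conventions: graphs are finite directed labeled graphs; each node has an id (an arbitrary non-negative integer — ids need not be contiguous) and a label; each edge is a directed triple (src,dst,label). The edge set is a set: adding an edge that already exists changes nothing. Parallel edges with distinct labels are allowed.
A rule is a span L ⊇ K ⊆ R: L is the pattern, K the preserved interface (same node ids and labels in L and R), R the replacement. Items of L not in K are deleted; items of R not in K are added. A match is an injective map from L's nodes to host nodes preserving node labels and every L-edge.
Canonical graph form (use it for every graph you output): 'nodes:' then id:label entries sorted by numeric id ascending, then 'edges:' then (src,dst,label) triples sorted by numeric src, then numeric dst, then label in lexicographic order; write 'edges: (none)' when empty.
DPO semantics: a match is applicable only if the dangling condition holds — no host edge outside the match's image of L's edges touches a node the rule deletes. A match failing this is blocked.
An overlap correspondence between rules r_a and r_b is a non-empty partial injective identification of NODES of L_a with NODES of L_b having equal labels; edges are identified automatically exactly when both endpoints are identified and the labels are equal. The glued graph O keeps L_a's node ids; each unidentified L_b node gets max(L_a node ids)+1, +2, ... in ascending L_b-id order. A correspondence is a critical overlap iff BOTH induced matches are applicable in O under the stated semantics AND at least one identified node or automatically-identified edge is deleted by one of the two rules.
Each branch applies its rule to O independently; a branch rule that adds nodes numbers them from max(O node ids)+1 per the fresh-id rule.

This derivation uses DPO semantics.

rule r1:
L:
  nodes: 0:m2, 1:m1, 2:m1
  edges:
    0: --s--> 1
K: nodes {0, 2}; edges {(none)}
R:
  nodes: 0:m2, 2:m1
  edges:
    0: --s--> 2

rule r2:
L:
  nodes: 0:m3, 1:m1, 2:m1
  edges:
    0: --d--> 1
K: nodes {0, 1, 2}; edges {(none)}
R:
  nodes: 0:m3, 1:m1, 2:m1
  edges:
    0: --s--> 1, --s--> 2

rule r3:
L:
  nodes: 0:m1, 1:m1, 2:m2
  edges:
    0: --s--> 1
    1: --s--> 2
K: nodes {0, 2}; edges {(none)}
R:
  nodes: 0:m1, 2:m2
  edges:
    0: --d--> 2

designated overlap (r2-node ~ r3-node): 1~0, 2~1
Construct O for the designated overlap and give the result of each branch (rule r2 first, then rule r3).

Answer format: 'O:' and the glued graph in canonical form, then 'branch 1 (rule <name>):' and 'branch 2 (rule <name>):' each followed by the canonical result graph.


O:
nodes: 0:m3, 1:m1, 2:m1, 3:m2
edges: (0,1,d); (1,2,s); (2,3,s)
branch 1 (rule r2):
nodes: 0:m3, 1:m1, 2:m1, 3:m2
edges: (0,1,s); (0,2,s); (1,2,s); (2,3,s)
branch 2 (rule r3):
nodes: 0:m3, 1:m1, 3:m2
edges: (0,1,d); (1,3,d)


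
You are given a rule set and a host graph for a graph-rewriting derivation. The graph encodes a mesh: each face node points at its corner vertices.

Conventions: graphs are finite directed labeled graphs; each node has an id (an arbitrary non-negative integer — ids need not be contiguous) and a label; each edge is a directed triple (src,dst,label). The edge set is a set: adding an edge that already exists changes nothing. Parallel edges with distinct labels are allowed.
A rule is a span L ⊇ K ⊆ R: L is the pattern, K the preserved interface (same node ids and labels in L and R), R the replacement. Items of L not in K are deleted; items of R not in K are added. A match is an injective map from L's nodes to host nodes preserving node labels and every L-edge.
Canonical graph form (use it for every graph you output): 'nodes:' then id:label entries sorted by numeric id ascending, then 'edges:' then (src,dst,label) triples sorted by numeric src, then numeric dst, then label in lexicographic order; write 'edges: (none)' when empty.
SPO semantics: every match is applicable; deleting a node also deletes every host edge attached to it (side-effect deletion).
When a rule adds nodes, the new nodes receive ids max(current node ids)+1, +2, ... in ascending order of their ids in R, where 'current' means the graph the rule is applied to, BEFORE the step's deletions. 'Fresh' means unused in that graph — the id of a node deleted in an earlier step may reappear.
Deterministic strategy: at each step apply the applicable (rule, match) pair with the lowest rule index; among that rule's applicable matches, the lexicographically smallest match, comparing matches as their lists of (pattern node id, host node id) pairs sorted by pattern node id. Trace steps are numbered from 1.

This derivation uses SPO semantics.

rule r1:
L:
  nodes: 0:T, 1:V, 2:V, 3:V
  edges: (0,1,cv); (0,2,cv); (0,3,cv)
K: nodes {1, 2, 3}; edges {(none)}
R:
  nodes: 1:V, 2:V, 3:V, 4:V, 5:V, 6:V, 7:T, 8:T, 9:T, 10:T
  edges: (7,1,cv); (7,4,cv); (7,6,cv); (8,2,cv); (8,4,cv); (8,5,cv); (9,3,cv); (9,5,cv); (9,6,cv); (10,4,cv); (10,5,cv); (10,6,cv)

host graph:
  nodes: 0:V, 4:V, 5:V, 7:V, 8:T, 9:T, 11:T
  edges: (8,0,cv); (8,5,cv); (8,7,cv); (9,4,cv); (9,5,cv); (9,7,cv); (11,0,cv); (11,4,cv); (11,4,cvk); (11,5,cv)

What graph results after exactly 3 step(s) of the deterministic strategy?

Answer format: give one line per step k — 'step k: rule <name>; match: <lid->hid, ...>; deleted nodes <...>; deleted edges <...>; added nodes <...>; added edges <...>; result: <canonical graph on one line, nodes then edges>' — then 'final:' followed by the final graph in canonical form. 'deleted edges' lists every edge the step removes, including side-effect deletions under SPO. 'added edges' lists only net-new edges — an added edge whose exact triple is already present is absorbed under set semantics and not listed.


step 1: rule r1; match: 0->8, 1->0, 2->5, 3->7; deleted nodes 8; deleted edges (8,0,cv); (8,5,cv); (8,7,cv); added nodes 12, 13, 14, 15, 16, 17, 18; added edges (15,0,cv); (15,12,cv); (15,14,cv); (16,5,cv); (16,12,cv); (16,13,cv); (17,7,cv); (17,13,cv); (17,14,cv); (18,12,cv); (18,13,cv); (18,14,cv); result: nodes: 0:V, 4:V, 5:V, 7:V, 9:T, 11:T, 12:V, 13:V, 14:V, 15:T, 16:T, 17:T, 18:T edges: (9,4,cv); (9,5,cv); (9,7,cv); (11,0,cv); (11,4,cv); (11,4,cvk); (11,5,cv); (15,0,cv); (15,12,cv); (15,14,cv); (16,5,cv); (16,12,cv); (16,13,cv); (17,7,cv); (17,13,cv); (17,14,cv); (18,12,cv); (18,13,cv); (18,14,cv)
step 2: rule r1; match: 0->9, 1->4, 2->5, 3->7; deleted nodes 9; deleted edges (9,4,cv); (9,5,cv); (9,7,cv); added nodes 19, 20, 21, 22, 23, 24, 25; added edges (22,4,cv); (22,19,cv); (22,21,cv); (23,5,cv); (23,19,cv); (23,20,cv); (24,7,cv); (24,20,cv); (24,21,cv); (25,19,cv); (25,20,cv); (25,21,cv); result: nodes: 0:V, 4:V, 5:V, 7:V, 11:T, 12:V, 13:V, 14:V, 15:T, 16:T, 17:T, 18:T, 19:V, 20:V, 21:V, 22:T, 23:T, 24:T, 25:T edges: (11,0,cv); (11,4,cv); (11,4,cvk); (11,5,cv); (15,0,cv); (15,12,cv); (15,14,cv); (16,5,cv); (16,12,cv); (16,13,cv); (17,7,cv); (17,13,cv); (17,14,cv); (18,12,cv); (18,13,cv); (18,14,cv); (22,4,cv); (22,19,cv); (22,21,cv); (23,5,cv); (23,19,cv); (23,20,cv); (24,7,cv); (24,20,cv); (24,21,cv); (25,19,cv); (25,20,cv); (25,21,cv)
step 3: rule r1; match: 0->11, 1->0, 2->4, 3->5; deleted nodes 11; deleted edges (11,0,cv); (11,4,cv); (11,4,cvk); (11,5,cv); added nodes 26, 27, 28, 29, 30, 31, 32; added edges (29,0,cv); (29,26,cv); (29,28,cv); (30,4,cv); (30,26,cv); (30,27,cv); (31,5,cv); (31,27,cv); (31,28,cv); (32,26,cv); (32,27,cv); (32,28,cv); result: nodes: 0:V, 4:V, 5:V, 7:V, 12:V, 13:V, 14:V, 15:T, 16:T, 17:T, 18:T, 19:V, 20:V, 21:V, 22:T, 23:T, 24:T, 25:T, 26:V, 27:V, 28:V, 29:T, 30:T, 31:T, 32:T edges: (15,0,cv); (15,12,cv); (15,14,cv); (16,5,cv); (16,12,cv); (16,13,cv); (17,7,cv); (17,13,cv); (17,14,cv); (18,12,cv); (18,13,cv); (18,14,cv); (22,4,cv); (22,19,cv); (22,21,cv); (23,5,cv); (23,19,cv); (23,20,cv); (24,7,cv); (24,20,cv); (24,21,cv); (25,19,cv); (25,20,cv); (25,21,cv); (29,0,cv); (29,26,cv); (29,28,cv); (30,4,cv); (30,26,cv); (30,27,cv); (31,5,cv); (31,27,cv); (31,28,cv); (32,26,cv); (32,27,cv); (32,28,cv)
final:
nodes: 0:V, 4:V, 5:V, 7:V, 12:V, 13:V, 14:V, 15:T, 16:T, 17:T, 18:T, 19:V, 20:V, 21:V, 22:T, 23:T, 24:T, 25:T, 26:V, 27:V, 28:V, 29:T, 30:T, 31:T, 32:T
edges: (15,0,cv); (15,12,cv); (15,14,cv); (16,5,cv); (16,12,cv); (16,13,cv); (17,7,cv); (17,13,cv); (17,14,cv); (18,12,cv); (18,13,cv); (18,14,cv); (22,4,cv); (22,19,cv); (22,21,cv); (23,5,cv); (23,19,cv); (23,20,cv); (24,7,cv); (24,20,cv); (24,21,cv); (25,19,cv); (25,20,cv); (25,21,cv); (29,0,cv); (29,26,cv); (29,28,cv); (30,4,cv); (30,26,cv); (30,27,cv); (31,5,cv); (31,27,cv); (31,28,cv); (32,26,cv); (32,27,cv); (32,28,cv)


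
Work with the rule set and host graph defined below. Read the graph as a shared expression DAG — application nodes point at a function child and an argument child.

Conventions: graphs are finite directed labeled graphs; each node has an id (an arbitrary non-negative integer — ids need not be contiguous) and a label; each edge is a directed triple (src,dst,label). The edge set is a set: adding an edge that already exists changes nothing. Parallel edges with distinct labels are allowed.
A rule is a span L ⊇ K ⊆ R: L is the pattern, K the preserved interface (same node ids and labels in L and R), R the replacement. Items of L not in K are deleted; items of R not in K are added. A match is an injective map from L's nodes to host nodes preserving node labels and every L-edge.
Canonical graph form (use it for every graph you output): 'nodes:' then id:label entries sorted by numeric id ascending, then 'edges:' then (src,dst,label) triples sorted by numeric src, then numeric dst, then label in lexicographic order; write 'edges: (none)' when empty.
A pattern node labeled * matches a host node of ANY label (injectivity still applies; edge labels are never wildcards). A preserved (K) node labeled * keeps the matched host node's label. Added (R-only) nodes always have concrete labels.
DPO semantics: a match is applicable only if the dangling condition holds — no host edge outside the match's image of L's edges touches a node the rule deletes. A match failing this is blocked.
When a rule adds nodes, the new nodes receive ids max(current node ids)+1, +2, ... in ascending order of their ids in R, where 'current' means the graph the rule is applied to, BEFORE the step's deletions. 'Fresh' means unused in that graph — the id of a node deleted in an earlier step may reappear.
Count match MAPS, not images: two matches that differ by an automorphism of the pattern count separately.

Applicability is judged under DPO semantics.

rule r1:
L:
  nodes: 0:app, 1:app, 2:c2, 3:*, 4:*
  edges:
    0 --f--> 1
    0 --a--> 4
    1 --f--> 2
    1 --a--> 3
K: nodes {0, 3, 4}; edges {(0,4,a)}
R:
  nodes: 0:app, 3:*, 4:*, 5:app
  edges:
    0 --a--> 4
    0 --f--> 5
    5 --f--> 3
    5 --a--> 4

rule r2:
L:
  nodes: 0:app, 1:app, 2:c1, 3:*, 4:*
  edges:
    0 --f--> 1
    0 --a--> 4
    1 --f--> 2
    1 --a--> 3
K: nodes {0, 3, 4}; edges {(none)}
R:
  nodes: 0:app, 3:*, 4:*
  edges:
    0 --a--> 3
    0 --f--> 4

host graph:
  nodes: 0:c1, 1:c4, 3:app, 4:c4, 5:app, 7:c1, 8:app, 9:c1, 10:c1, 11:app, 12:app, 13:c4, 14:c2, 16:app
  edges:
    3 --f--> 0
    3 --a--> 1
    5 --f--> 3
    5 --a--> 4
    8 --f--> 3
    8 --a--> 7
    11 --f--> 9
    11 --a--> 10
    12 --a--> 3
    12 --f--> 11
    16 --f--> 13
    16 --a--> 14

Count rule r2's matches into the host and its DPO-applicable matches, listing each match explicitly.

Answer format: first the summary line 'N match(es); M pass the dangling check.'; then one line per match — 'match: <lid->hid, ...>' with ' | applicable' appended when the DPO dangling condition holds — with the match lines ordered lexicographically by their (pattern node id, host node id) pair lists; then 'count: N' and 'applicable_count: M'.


3 match(es); 1 pass the dangling check.
match: 0->5, 1->3, 2->0, 3->1, 4->4
match: 0->8, 1->3, 2->0, 3->1, 4->7
match: 0->12, 1->11, 2->9, 3->10, 4->3 | applicable
count: 3
applicable_count: 1


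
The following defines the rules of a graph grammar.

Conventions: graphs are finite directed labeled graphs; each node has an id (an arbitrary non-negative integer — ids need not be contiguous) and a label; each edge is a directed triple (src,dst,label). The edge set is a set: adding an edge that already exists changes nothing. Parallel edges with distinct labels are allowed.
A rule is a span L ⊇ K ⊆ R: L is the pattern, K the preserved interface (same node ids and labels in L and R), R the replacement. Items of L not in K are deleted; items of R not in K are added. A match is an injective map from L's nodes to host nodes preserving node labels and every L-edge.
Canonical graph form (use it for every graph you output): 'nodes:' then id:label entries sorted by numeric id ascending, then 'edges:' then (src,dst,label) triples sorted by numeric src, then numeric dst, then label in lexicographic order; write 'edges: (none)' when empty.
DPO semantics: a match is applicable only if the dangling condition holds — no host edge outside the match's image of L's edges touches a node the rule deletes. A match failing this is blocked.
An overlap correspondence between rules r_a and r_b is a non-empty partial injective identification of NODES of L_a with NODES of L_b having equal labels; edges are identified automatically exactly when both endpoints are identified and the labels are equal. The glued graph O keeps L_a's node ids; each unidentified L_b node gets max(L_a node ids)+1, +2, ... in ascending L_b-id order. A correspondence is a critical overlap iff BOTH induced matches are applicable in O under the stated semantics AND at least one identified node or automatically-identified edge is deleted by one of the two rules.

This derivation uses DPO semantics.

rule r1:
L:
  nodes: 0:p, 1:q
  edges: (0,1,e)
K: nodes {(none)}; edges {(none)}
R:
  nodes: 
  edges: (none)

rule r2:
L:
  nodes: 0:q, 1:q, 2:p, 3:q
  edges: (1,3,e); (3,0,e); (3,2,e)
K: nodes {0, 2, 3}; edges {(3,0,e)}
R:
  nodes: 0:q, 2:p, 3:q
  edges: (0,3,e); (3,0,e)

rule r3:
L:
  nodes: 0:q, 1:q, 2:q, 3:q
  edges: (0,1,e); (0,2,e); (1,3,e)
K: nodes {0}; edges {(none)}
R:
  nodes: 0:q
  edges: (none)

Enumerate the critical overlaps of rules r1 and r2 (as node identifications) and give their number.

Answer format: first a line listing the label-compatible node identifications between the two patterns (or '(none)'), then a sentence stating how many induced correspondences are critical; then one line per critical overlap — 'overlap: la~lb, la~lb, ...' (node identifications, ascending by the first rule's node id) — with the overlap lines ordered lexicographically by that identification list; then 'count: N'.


label-compatible node identifications between L(r1) and L(r2): 0~2, 1~0, 1~1, 1~3
0 of the induced correspondences are critical overlaps of r1 and r2.
count: 0


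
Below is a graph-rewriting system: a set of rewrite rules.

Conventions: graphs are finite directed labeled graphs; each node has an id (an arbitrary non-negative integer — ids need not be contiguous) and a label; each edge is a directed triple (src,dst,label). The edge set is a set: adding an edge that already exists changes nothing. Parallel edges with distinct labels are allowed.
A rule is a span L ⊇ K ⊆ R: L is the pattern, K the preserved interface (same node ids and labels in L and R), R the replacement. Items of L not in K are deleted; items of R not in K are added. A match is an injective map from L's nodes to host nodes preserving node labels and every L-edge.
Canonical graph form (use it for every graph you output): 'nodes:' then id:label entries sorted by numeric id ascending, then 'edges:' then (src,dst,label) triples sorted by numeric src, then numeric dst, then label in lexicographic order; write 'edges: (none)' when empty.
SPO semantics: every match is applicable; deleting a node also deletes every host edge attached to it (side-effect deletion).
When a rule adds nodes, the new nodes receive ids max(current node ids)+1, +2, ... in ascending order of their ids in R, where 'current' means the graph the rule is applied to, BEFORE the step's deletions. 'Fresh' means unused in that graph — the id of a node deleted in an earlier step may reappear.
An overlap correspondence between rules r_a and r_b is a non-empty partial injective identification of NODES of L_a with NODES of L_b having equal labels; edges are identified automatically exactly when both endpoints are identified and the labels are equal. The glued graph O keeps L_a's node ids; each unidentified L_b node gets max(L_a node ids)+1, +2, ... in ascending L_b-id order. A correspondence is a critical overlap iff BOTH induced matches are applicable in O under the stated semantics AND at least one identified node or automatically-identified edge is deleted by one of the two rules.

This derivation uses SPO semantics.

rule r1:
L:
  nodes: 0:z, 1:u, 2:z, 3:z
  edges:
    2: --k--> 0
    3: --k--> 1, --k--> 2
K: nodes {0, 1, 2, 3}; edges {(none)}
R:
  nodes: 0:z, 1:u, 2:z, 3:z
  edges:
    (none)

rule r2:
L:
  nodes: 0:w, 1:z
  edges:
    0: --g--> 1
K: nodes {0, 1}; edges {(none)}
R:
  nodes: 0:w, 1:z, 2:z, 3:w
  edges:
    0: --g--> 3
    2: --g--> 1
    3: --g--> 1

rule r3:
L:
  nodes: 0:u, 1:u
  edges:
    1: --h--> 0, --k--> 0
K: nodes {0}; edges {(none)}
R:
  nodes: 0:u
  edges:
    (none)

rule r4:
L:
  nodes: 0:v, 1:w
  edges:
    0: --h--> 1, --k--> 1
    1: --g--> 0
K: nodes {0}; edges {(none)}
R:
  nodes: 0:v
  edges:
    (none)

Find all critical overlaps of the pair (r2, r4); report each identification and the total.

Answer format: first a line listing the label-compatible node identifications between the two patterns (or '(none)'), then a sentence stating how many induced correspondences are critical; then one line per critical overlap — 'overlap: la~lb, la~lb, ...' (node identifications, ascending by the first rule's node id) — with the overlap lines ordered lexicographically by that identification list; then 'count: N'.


label-compatible node identifications between L(r2) and L(r4): 0~1
1 of the induced correspondences is a critical overlap of r2 and r4.
overlap: 0~1
count: 1


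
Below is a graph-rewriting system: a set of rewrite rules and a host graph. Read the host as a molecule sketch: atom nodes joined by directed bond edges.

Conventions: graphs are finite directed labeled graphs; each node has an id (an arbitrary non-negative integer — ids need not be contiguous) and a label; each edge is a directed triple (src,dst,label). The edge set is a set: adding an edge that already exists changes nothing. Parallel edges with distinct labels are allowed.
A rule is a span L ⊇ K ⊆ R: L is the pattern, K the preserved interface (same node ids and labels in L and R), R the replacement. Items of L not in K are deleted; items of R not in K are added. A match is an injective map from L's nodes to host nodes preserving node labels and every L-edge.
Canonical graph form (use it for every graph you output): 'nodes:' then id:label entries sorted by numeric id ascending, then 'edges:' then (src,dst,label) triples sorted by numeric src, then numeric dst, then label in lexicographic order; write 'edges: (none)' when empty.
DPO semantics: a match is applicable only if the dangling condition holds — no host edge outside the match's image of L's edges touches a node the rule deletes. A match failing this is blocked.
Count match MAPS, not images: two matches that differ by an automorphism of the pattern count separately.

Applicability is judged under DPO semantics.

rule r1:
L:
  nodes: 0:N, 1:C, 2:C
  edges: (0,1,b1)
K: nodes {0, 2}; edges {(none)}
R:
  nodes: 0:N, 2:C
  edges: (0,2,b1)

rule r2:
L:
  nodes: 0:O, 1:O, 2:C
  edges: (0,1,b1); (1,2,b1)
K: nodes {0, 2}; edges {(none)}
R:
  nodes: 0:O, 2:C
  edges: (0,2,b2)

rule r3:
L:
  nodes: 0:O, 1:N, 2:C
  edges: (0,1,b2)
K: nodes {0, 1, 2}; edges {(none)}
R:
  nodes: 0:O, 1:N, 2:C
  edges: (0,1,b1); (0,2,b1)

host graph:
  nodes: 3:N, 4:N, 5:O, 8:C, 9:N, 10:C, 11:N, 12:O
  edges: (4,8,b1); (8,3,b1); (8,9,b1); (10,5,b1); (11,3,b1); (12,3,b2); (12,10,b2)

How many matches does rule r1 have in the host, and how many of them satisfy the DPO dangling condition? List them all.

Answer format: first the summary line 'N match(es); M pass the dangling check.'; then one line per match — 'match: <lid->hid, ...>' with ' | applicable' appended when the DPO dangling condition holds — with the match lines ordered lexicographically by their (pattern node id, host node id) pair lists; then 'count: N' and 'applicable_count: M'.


1 match(es); 0 pass the dangling check.
match: 0->4, 1->8, 2->10
count: 1
applicable_count: 0


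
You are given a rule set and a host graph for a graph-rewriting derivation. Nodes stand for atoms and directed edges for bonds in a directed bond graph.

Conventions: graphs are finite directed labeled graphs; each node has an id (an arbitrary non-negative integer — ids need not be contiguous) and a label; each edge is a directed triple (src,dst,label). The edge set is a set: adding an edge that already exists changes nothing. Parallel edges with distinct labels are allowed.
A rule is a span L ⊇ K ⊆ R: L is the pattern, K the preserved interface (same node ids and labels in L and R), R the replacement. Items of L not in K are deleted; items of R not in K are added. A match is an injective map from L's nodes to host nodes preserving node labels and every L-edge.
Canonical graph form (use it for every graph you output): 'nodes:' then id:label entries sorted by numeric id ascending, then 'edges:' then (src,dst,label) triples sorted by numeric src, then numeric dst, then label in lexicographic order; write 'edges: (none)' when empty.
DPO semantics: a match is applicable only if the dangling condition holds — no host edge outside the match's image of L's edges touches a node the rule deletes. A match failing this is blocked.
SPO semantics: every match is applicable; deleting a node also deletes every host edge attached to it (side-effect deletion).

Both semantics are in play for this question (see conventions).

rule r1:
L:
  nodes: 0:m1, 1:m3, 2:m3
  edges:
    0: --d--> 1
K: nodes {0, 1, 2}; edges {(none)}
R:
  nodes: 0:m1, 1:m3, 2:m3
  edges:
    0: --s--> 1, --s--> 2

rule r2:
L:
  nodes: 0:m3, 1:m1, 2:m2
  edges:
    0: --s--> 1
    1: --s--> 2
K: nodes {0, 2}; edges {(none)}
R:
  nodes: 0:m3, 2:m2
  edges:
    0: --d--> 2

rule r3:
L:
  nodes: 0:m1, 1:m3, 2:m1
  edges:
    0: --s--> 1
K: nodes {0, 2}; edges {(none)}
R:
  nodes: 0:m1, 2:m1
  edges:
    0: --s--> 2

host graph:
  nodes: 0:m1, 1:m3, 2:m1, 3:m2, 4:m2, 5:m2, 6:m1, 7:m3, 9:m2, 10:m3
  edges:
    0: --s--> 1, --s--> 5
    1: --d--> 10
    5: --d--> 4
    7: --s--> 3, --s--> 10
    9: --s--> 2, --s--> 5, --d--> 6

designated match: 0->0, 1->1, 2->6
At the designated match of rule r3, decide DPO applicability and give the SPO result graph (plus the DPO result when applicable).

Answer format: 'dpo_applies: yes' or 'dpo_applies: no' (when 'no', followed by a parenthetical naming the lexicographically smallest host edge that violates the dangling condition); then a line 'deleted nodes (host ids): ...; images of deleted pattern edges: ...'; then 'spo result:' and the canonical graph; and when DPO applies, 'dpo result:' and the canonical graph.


dpo_applies: no
(the rule deletes node 1, which keeps host edge (1,10,d) outside the match image — the dangling condition fails, DPO blocks; SPO proceeds and side-deletes such edges)
deleted nodes (host ids): 1; images of deleted pattern edges: (0,1,s)
spo result:
nodes: 0:m1, 2:m1, 3:m2, 4:m2, 5:m2, 6:m1, 7:m3, 9:m2, 10:m3
edges: (0,5,s); (0,6,s); (5,4,d); (7,3,s); (7,10,s); (9,2,s); (9,5,s); (9,6,d)


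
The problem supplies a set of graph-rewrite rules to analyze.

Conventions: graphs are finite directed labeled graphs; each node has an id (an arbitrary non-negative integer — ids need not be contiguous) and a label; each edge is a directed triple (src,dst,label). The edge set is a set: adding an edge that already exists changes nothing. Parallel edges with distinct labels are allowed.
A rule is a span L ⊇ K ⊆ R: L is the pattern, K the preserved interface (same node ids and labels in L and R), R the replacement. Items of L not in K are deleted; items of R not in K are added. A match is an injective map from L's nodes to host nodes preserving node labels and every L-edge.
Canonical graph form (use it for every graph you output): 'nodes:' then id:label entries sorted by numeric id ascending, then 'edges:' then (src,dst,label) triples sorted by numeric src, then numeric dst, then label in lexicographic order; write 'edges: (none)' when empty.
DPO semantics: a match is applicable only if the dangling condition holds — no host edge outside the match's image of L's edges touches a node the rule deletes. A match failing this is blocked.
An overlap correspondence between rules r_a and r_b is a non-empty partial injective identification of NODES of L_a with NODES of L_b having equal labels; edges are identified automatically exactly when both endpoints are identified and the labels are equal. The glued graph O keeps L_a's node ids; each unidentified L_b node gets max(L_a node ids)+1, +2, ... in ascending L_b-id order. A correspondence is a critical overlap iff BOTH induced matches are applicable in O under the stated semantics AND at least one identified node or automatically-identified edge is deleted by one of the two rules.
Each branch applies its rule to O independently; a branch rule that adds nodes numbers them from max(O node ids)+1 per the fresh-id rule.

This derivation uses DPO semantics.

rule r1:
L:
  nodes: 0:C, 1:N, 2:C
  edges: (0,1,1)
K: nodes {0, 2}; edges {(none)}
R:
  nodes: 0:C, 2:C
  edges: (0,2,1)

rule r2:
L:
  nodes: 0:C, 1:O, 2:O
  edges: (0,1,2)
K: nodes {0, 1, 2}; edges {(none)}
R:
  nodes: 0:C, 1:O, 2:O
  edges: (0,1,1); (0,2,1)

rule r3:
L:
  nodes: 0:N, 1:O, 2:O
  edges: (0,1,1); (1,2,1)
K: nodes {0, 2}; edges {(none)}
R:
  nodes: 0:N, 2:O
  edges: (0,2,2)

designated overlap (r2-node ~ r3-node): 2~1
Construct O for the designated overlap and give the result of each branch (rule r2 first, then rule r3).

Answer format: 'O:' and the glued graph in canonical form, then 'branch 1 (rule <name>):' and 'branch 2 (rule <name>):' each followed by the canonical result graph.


O:
nodes: 0:C, 1:O, 2:O, 3:N, 4:O
edges: (0,1,2); (2,4,1); (3,2,1)
branch 1 (rule r2):
nodes: 0:C, 1:O, 2:O, 3:N, 4:O
edges: (0,1,1); (0,2,1); (2,4,1); (3,2,1)
branch 2 (rule r3):
nodes: 0:C, 1:O, 3:N, 4:O
edges: (0,1,2); (3,4,2)
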